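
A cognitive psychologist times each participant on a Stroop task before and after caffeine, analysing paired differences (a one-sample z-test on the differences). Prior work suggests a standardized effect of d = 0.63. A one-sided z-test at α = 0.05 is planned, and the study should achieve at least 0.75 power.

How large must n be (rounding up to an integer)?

Set Φ(δ − 1.645) = 0.75; then δ − 1.645 = Φ⁻¹(0.75) = 0.674, giving δ = 2.319.
δ = d·√n ⇒ n = (δ/d)² = (2.319 / 0.63)² = 13.55.
Round up to the next whole unit.

n = 14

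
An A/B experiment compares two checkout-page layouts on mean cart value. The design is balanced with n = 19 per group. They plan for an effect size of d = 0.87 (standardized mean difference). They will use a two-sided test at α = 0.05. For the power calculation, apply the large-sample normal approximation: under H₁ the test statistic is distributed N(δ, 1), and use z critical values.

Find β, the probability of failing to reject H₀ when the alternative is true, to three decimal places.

Noncentrality parameter: δ = d·√(n/2) = 0.87 × √(19/2) = 2.6815
Two-sided α = 0.05 → critical value z_{0.025} = 1.960.
Power = Φ(δ − 1.960) + Φ(−δ − 1.960) = Φ(0.722) + Φ(-4.641) = 0.7647 + 0.0000 = 0.7647.
Type II error: β = 1 − power = 1 − 0.7647 = 0.2353.

β ≈ 0.235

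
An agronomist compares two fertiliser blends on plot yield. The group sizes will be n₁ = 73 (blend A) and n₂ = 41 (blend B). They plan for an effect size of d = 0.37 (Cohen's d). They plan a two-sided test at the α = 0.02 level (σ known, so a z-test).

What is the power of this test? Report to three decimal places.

Noncentrality parameter: δ = d / √(1/n₁ + 1/n₂) = 0.37 / √(1/73 + 1/41) = 1.8958
Critical value for a two-sided test at α = 0.02: z_{α/2} = 2.326.
Power = Φ(δ − 2.326) + Φ(−δ − 2.326) = Φ(-0.431) + Φ(-4.222) = 0.3334 + 0.0000 = 0.3334.

Power ≈ 0.333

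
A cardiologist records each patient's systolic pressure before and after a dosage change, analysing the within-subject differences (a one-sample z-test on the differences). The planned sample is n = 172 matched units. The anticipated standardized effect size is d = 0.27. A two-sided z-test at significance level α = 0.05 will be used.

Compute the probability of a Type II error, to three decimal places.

Noncentrality parameter: δ = d·√n = 0.27 × √172 = 3.5410
Two-sided α = 0.05 → critical value z_{0.025} = 1.960.
Power = Φ(δ − 1.960) + Φ(−δ − 1.960) = Φ(1.581) + Φ(-5.501) = 0.9431 + 0.0000 = 0.9431.
Type II error: β = 1 − power = 1 − 0.9431 = 0.0569.

β ≈ 0.057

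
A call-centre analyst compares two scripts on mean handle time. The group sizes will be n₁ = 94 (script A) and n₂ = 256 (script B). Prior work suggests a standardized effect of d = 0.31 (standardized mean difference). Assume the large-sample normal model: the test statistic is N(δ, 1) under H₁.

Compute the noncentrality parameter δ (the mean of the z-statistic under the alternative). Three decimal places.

δ ≈ 2.570

The noncentrality parameter scales effect size by the design's sample-size factor: δ = d / √(1/n₁ + 1/n₂) = 0.31 / √(1/94 + 1/256) = 2.5705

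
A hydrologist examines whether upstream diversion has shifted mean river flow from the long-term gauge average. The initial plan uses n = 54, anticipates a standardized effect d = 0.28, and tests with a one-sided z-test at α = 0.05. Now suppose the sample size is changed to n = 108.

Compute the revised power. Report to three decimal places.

Power ≈ 0.897

With n = 108: δ = d·√n = 0.28 × √108 = 2.9098. Critical value z_{0.05} = 1.645.
Revised power = Φ(δ − 1.645) = Φ(1.265) = 0.8971.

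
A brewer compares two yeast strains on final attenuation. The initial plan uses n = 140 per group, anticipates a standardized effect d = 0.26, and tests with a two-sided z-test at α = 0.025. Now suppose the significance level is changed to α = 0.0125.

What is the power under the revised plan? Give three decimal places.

δ = d·√(n/2) = 0.26 × √(140/2) = 2.1753 (unchanged). New critical value: z_{0.0063} = 2.498.
Revised power = Φ(δ − 2.498) + Φ(−δ − 2.498) = Φ(-0.322) + Φ(-4.673) = 0.3736 + 0.0000 = 0.3736.

Power ≈ 0.374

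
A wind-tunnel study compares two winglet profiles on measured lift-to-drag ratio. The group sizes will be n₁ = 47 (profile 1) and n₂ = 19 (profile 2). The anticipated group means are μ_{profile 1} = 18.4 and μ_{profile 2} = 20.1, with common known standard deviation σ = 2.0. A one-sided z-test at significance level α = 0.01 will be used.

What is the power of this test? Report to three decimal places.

Power ≈ 0.788

Standardized effect: d = |μ_{profile 1} − μ_{profile 2}| / σ = |18.4 − 20.1| / 2.0 = 0.8500
Noncentrality parameter: δ = d / √(1/n₁ + 1/n₂) = 0.8500 / √(1/47 + 1/19) = 3.1266
One-sided α = 0.01 → critical value z_{0.01} = 2.326.
Power = Φ(δ − 2.326) = Φ(0.800) = 0.7882.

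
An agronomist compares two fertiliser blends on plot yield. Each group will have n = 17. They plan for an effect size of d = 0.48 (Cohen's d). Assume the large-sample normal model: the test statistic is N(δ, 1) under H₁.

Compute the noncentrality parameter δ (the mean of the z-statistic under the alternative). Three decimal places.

δ = d·√(n/2) = 0.48 × √(17/2) = 1.3994

δ ≈ 1.399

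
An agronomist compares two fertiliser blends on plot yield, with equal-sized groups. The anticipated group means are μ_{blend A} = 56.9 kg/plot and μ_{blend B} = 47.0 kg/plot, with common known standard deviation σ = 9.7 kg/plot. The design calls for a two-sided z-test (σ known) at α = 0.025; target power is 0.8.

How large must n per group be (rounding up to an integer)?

Standardized effect: d = |μ_{blend A} − μ_{blend B}| / σ = |56.9 − 47.0| / 9.7 = 1.0206
Set Φ(δ − 2.241) = 0.8; then δ − 2.241 = Φ⁻¹(0.8) = 0.842, giving δ = 3.083.
(For δ > 0 the lower-tail rejection region contributes negligibly to power, so the one-term inversion is standard.)
δ = d·√(n/2) ⇒ n = 2(δ/d)² = 2 × (3.083 / 1.0206)² = 18.25.
Rounding up, n = 19 per group.

n = 19 per group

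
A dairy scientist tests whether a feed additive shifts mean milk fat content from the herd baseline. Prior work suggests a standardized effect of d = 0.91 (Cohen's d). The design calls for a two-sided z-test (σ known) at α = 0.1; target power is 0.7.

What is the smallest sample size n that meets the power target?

For power 0.7 need Φ(δ − z_{0.05}) = 0.7, so δ = z_{0.05} + z_{0.30} = 1.645 + 0.524 = 2.169.
(Ignoring the negligible lower-tail rejection probability gives the usual closed-form inversion.)
δ = d·√n ⇒ n = (δ/d)² = (2.169 / 0.91)² = 5.68.
Round up to the next whole unit.

n = 6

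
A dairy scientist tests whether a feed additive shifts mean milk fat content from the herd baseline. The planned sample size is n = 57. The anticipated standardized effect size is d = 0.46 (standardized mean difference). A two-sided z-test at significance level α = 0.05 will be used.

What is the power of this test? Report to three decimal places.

Noncentrality parameter: δ = d·√n = 0.46 × √57 = 3.4729
Critical value for a two-sided test at α = 0.05: z_{α/2} = 1.960.
Power = Φ(δ − 1.960) + Φ(−δ − 1.960) = Φ(1.513) + Φ(-5.433) = 0.9349 + 0.0000 = 0.9349.

Power ≈ 0.935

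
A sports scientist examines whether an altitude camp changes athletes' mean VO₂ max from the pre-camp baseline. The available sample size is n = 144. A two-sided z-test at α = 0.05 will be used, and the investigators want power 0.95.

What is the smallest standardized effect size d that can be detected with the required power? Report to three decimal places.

d ≈ 0.300

Required noncentrality: δ = z_{0.025} + z_{0.05} = 1.960 + 1.645 = 3.605.
(Lower-tail contribution to power is negligible for δ > 0.)
δ = d·√n ⇒ d = δ/√n = 3.605/√144 = 0.3004.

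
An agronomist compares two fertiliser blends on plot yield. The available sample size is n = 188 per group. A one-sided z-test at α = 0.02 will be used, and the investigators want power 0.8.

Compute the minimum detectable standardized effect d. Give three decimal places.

d ≈ 0.299

Required noncentrality: δ = z_{0.02} + z_{0.20} = 2.054 + 0.842 = 2.895.
δ = d·√(n/2) ⇒ d = δ/√(n/2) = 2.895/√(188/2) = 0.2986.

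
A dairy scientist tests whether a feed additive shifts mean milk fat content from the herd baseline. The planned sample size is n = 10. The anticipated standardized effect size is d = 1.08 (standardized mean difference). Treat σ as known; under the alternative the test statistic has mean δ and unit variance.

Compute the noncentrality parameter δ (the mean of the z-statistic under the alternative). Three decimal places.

δ = d·√n = 1.08 × √10 = 3.4153

δ ≈ 3.415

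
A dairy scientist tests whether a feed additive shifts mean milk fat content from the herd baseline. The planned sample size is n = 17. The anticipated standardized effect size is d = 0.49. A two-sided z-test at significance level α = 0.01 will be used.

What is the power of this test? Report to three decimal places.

Power ≈ 0.289

Noncentrality parameter: δ = d·√n = 0.49 × √17 = 2.0203
Two-sided α = 0.01 → critical value z_{0.005} = 2.576.
Power = Φ(δ − 2.576) + Φ(−δ − 2.576) = Φ(-0.556) + Φ(-4.596) = 0.2893 + 0.0000 = 0.2893.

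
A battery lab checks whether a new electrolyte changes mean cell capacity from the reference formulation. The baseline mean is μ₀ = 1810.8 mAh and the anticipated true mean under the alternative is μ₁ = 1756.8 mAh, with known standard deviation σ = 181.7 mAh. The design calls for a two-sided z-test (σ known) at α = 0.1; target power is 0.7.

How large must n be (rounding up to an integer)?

n = 54

Standardized effect: d = |μ₁ − μ₀| / σ = |1756.8 − 1810.8| / 181.7 = 0.2972
For power 0.7 need Φ(δ − z_{0.05}) = 0.7, so δ = z_{0.05} + z_{0.30} = 1.645 + 0.524 = 2.169.
(For δ > 0 the lower-tail rejection region contributes negligibly to power, so the one-term inversion is standard.)
δ = d·√n ⇒ n = (δ/d)² = (2.169 / 0.2972)² = 53.28.
Round up to the next whole unit.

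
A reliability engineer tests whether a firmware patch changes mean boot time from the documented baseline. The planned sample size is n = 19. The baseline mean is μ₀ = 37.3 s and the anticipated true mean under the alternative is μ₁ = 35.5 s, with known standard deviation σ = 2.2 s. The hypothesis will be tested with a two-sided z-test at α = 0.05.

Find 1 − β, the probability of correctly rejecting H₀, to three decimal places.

Power ≈ 0.946

Standardized effect: d = |μ₁ − μ₀| / σ = |35.5 − 37.3| / 2.2 = 0.8182
Noncentrality parameter: δ = d·√n = 0.8182 × √19 = 3.5664
Critical value for a two-sided test at α = 0.05: z_{α/2} = 1.960.
Power = Φ(δ − 1.960) + Φ(−δ − 1.960) = Φ(1.606) + Φ(-5.526) = 0.9459 + 0.0000 = 0.9459.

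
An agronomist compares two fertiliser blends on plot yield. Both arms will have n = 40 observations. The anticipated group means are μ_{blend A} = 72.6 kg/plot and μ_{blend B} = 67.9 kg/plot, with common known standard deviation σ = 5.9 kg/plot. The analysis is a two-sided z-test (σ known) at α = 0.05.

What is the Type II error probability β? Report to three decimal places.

β ≈ 0.055

Standardized effect: d = |μ_{blend A} − μ_{blend B}| / σ = |72.6 − 67.9| / 5.9 = 0.7966
Noncentrality parameter: δ = d·√(n/2) = 0.7966 × √(40/2) = 3.5625
Critical value for a two-sided test at α = 0.05: z_{α/2} = 1.960.
Power = Φ(δ − 1.960) + Φ(−δ − 1.960) = Φ(1.603) + Φ(-5.523) = 0.9455 + 0.0000 = 0.9455.
Type II error: β = 1 − power = 1 − 0.9455 = 0.0545.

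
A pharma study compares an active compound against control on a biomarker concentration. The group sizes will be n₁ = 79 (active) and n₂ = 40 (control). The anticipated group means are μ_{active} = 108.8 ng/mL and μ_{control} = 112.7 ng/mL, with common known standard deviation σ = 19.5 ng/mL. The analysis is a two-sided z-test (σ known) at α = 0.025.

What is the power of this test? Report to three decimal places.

Standardized effect: d = |μ_{active} − μ_{control}| / σ = |108.8 − 112.7| / 19.5 = 0.2000
Noncentrality parameter: δ = d / √(1/n₁ + 1/n₂) = 0.2000 / √(1/79 + 1/40) = 1.0306
Critical value for a two-sided test at α = 0.025: z_{α/2} = 2.241.
Power = Φ(δ − 2.241) + Φ(−δ − 2.241) = Φ(-1.211) + Φ(-3.272) = 0.1130 + 0.0005 = 0.1135.

Power ≈ 0.114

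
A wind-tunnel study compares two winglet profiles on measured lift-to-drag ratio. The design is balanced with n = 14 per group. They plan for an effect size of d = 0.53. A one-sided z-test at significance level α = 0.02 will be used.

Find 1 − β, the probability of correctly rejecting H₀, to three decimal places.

Noncentrality parameter: λ = d·√(n/2) = 0.53 × √(14/2) = 1.4022
Critical value for a one-sided test at α = 0.02: z_α = 2.054.
Power = P(Z > 2.054 − λ) = Φ(-0.652) = 0.2574.

Power ≈ 0.257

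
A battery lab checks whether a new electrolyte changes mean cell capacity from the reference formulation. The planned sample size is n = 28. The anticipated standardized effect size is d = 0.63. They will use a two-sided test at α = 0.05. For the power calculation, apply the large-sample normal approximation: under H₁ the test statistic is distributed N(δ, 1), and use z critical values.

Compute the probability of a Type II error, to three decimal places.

Noncentrality parameter: δ = d·√n = 0.63 × √28 = 3.3336
Critical value for a two-sided test at α = 0.05: z_{α/2} = 1.960.
Power = Φ(δ − 1.960) + Φ(−δ − 1.960) = Φ(1.374) + Φ(-5.294) = 0.9152 + 0.0000 = 0.9152.
Type II error: β = 1 − power = 1 − 0.9152 = 0.0848.

β ≈ 0.085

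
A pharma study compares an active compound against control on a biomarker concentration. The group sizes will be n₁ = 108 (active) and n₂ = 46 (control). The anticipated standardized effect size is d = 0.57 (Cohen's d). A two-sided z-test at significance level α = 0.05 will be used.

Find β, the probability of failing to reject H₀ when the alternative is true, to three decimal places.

β ≈ 0.101

Noncentrality parameter: δ = d / √(1/n₁ + 1/n₂) = 0.57 / √(1/108 + 1/46) = 3.2375
Two-sided α = 0.05 → critical value z_{0.025} = 1.960.
Power = Φ(δ − 1.960) + Φ(−δ − 1.960) = Φ(1.278) + Φ(-5.197) = 0.8993 + 0.0000 = 0.8993.
Type II error: β = 1 − power = 1 − 0.8993 = 0.1007.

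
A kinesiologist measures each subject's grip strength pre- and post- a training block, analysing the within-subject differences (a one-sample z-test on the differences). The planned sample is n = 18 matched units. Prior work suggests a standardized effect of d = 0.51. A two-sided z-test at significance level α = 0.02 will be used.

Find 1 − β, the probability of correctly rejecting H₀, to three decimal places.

Power ≈ 0.435

Noncentrality parameter: δ = d·√n = 0.51 × √18 = 2.1637
Two-sided α = 0.02 → critical value z_{0.01} = 2.326.
Power = Φ(δ − 2.326) + Φ(−δ − 2.326) = Φ(-0.163) + Φ(-4.490) = 0.4354 + 0.0000 = 0.4354.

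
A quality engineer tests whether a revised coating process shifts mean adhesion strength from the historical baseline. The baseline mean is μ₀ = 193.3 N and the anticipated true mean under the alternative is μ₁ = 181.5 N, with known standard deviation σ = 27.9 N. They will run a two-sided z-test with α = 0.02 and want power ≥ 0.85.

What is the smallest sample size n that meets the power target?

Standardized effect: d = |μ₁ − μ₀| / σ = |181.5 − 193.3| / 27.9 = 0.4229
For power 0.85 need Φ(δ − z_{0.01}) = 0.85, so δ = z_{0.01} + z_{0.15} = 2.326 + 1.036 = 3.363.
(Ignoring the negligible lower-tail rejection probability gives the usual closed-form inversion.)
δ = d·√n ⇒ n = (δ/d)² = (3.363 / 0.4229)² = 63.22.
Round up to the next whole unit.

n = 64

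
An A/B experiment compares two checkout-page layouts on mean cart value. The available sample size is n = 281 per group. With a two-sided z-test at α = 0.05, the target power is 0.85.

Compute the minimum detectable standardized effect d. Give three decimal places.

Need Φ(δ − 1.960) = 0.85, so δ = 1.960 + 1.036 = 2.996.
(The second rejection-region term Φ(−δ − z_{α/2}) is negligible and dropped.)
δ = d·√(n/2) ⇒ d = δ/√(n/2) = 2.996/√(281/2) = 0.2528.

d ≈ 0.253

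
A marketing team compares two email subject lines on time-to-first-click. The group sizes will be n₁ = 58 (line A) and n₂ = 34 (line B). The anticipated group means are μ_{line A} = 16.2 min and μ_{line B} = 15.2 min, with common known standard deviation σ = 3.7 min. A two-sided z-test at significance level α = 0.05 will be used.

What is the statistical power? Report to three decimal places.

Power ≈ 0.240

Standardized effect: d = |μ_{line A} − μ_{line B}| / σ = |16.2 − 15.2| / 3.7 = 0.2703
Noncentrality parameter: δ = d / √(1/n₁ + 1/n₂) = 0.2703 / √(1/58 + 1/34) = 1.2513
Two-sided α = 0.05 → critical value z_{0.025} = 1.960.
Power = Φ(δ − 1.960) + Φ(−δ − 1.960) = Φ(-0.709) + Φ(-3.211) = 0.2393 + 0.0007 = 0.2399.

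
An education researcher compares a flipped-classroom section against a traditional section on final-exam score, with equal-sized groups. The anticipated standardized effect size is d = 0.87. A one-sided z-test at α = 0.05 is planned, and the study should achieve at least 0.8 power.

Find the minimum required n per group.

For power 0.8 need Φ(δ − z_{0.05}) = 0.8, so δ = z_{0.05} + z_{0.20} = 1.645 + 0.842 = 2.486.
δ = d·√(n/2) ⇒ n = 2(δ/d)² = 2 × (2.486 / 0.87)² = 16.34.
Rounding up, n = 17 per group.

n = 17 per group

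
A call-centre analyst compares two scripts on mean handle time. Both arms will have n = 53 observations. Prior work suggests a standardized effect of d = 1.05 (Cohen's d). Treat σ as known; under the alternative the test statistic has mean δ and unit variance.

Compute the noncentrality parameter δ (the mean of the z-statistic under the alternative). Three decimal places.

δ = d·√(n/2) = 1.05 × √(53/2) = 5.4052

δ ≈ 5.405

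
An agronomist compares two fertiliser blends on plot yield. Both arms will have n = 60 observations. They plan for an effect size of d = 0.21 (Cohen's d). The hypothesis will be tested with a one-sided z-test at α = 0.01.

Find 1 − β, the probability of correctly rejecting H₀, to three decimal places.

Power ≈ 0.120

Noncentrality parameter: δ = d·√(n/2) = 0.21 × √(60/2) = 1.1502
One-sided α = 0.01 → critical value z_{0.01} = 2.326.
Power = P(Z > 2.326 − δ) = Φ(-1.176) = 0.1198.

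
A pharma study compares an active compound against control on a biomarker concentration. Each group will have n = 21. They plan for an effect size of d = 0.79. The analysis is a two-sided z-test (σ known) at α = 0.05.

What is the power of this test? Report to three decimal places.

Power ≈ 0.726

Noncentrality parameter: δ = d·√(n/2) = 0.79 × √(21/2) = 2.5599
Critical value for a two-sided test at α = 0.05: z_{α/2} = 1.960.
Power = Φ(δ − 1.960) + Φ(−δ − 1.960) = Φ(0.600) + Φ(-4.520) = 0.7257 + 0.0000 = 0.7257.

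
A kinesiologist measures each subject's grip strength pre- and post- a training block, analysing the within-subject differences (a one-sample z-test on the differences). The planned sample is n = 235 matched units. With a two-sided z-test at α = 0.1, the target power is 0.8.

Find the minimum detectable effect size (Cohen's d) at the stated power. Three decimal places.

d ≈ 0.162

Required noncentrality: δ = z_{0.05} + z_{0.20} = 1.645 + 0.842 = 2.486.
(The second rejection-region term Φ(−δ − z_{α/2}) is negligible and dropped.)
δ = d·√n ⇒ d = δ/√n = 2.486/√235 = 0.1622.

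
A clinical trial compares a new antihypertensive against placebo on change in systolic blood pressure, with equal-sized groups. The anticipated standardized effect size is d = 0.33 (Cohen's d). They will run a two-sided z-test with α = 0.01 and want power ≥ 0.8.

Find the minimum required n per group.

n = 215 per group

Set Φ(δ − 2.576) = 0.8; then δ − 2.576 = Φ⁻¹(0.8) = 0.842, giving δ = 3.417.
(Ignoring the negligible lower-tail rejection probability gives the usual closed-form inversion.)
δ = d·√(n/2) ⇒ n = 2(δ/d)² = 2 × (3.417 / 0.33)² = 214.49.
Rounding up, n = 215 per group.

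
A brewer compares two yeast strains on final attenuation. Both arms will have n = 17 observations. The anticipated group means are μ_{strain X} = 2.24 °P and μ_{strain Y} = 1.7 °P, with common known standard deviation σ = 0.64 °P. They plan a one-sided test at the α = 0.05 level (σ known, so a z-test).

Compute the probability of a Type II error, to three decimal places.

Standardized effect: d = |μ_{strain X} − μ_{strain Y}| / σ = |2.24 − 1.7| / 0.64 = 0.8438
Noncentrality parameter: δ = d·√(n/2) = 0.8438 × √(17/2) = 2.4599
One-sided α = 0.05 → critical value z_{0.05} = 1.645.
Power = Φ(δ − 1.645) = Φ(0.815) = 0.7925.
Type II error: β = 1 − power = 1 − 0.7925 = 0.2075.

β ≈ 0.208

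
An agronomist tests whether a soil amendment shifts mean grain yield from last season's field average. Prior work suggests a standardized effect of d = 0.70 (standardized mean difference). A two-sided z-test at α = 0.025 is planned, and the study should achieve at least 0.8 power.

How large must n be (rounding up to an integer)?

n = 20

Set Φ(δ − 2.241) = 0.8; then δ − 2.241 = Φ⁻¹(0.8) = 0.842, giving δ = 3.083.
(The Φ(−δ − z_{α/2}) term is vanishingly small for δ > 0 and is dropped in the standard sample-size formula.)
δ = d·√n ⇒ n = (δ/d)² = (3.083 / 0.70)² = 19.40.
Round up to the next whole unit.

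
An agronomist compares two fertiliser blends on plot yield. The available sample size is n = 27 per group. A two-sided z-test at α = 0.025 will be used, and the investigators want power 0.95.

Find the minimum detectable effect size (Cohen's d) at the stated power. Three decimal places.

Need Φ(δ − 2.241) = 0.95, so δ = 2.241 + 1.645 = 3.886.
(Lower-tail contribution to power is negligible for δ > 0.)
δ = d·√(n/2) ⇒ d = δ/√(n/2) = 3.886/√(27/2) = 1.0577.

d ≈ 1.058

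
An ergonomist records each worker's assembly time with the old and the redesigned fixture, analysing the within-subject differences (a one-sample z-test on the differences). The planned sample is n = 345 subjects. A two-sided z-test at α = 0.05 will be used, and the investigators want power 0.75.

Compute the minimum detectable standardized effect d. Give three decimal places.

d ≈ 0.142

Need Φ(δ − 1.960) = 0.75, so δ = 1.960 + 0.674 = 2.634.
(The second rejection-region term Φ(−δ − z_{α/2}) is negligible and dropped.)
δ = d·√n ⇒ d = δ/√n = 2.634/√345 = 0.1418.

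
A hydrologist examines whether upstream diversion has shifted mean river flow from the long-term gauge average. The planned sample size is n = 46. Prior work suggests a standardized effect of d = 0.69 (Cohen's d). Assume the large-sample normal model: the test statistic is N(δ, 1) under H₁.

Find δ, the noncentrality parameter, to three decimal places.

The noncentrality parameter scales effect size by the design's sample-size factor: δ = d·√n = 0.69 × √46 = 4.6798

δ ≈ 4.680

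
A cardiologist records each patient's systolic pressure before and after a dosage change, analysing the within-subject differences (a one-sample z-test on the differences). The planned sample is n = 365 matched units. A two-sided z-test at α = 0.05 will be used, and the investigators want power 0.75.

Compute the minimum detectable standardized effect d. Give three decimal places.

d ≈ 0.138

Required noncentrality: δ = z_{0.025} + z_{0.25} = 1.960 + 0.674 = 2.634.
(The second rejection-region term Φ(−δ − z_{α/2}) is negligible and dropped.)
δ = d·√n ⇒ d = δ/√n = 2.634/√365 = 0.1379.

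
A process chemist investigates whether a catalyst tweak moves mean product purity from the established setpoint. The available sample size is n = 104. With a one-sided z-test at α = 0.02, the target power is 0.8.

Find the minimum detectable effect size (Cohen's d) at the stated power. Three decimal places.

d ≈ 0.284

Need Φ(δ − 2.054) = 0.8, so δ = 2.054 + 0.842 = 2.895.
δ = d·√n ⇒ d = δ/√n = 2.895/√104 = 0.2839.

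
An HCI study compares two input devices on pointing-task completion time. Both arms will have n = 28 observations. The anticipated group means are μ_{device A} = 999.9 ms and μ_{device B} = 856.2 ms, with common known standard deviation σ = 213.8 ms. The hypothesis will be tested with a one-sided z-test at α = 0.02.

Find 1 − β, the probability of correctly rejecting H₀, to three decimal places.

Standardized effect: d = |μ_{device A} − μ_{device B}| / σ = |999.9 − 856.2| / 213.8 = 0.6721
Noncentrality parameter: λ = d·√(n/2) = 0.6721 × √(28/2) = 2.5149
Critical value for a one-sided test at α = 0.02: z_α = 2.054.
Power = Φ(λ − 2.054) = Φ(0.461) = 0.6776.

Power ≈ 0.678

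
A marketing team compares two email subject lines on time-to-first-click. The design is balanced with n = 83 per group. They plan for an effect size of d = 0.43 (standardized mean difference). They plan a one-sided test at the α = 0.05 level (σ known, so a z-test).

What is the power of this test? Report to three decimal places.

Noncentrality parameter: δ = d·√(n/2) = 0.43 × √(83/2) = 2.7701
Critical value for a one-sided test at α = 0.05: z_α = 1.645.
Power = P(Z > 1.645 − δ) = Φ(1.125) = 0.8698.

Power ≈ 0.870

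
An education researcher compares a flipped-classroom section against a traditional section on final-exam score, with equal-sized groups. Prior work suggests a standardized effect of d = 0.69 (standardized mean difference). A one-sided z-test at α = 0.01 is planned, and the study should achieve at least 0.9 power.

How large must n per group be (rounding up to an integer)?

Set Φ(δ − 2.326) = 0.9; then δ − 2.326 = Φ⁻¹(0.9) = 1.282, giving δ = 3.608.
δ = d·√(n/2) ⇒ n = 2(δ/d)² = 2 × (3.608 / 0.69)² = 54.68.
Round up to the next whole unit.

n = 55 per group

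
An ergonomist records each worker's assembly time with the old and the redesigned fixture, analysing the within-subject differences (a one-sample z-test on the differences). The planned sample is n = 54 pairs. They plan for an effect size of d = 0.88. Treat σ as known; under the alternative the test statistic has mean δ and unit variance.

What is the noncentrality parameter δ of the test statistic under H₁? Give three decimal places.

δ ≈ 6.467

δ = d·√n = 0.88 × √54 = 6.4667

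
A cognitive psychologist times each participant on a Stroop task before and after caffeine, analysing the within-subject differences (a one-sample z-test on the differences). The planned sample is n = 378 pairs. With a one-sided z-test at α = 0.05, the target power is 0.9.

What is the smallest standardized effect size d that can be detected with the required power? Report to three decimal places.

d ≈ 0.151

Required noncentrality: δ = z_{0.05} + z_{0.10} = 1.645 + 1.282 = 2.926.
δ = d·√n ⇒ d = δ/√n = 2.926/√378 = 0.1505.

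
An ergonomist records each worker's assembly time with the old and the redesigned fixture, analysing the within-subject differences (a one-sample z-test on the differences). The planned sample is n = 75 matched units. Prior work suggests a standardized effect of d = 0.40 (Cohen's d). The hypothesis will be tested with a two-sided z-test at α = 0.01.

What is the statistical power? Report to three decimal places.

Noncentrality parameter: δ = d·√n = 0.40 × √75 = 3.4641
Two-sided α = 0.01 → critical value z_{0.005} = 2.576.
Power = Φ(δ − 2.576) + Φ(−δ − 2.576) = Φ(0.888) + Φ(-6.040) = 0.8128 + 0.0000 = 0.8128.

Power ≈ 0.813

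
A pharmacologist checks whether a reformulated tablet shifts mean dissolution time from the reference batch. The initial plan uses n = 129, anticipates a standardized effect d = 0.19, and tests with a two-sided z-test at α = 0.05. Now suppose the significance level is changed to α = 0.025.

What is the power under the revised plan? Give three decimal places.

Power ≈ 0.467

δ = d·√n = 0.19 × √129 = 2.1580 (unchanged). New critical value: z_{0.0125} = 2.241.
Revised power = Φ(δ − 2.241) + Φ(−δ − 2.241) = Φ(-0.083) + Φ(-4.399) = 0.4668 + 0.0000 = 0.4668.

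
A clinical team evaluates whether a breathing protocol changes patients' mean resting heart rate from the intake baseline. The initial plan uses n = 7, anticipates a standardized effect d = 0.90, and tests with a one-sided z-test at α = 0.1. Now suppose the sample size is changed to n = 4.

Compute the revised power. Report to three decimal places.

Power ≈ 0.698

With n = 4: δ = d·√n = 0.90 × √4 = 1.8000. Critical value z_{0.1} = 1.282.
Revised power = P(Z > 1.282 − δ) = Φ(0.518) = 0.6979.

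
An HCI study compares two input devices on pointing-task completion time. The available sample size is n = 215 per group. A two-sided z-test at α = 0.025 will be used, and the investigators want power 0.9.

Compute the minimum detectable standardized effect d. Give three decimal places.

Need Φ(δ − 2.241) = 0.9, so δ = 2.241 + 1.282 = 3.523.
(Lower-tail contribution to power is negligible for δ > 0.)
δ = d·√(n/2) ⇒ d = δ/√(n/2) = 3.523/√(215/2) = 0.3398.

d ≈ 0.340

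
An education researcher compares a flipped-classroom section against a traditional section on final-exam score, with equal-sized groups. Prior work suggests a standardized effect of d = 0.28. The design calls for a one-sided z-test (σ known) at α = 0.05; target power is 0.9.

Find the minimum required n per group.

For power 0.9 need Φ(δ − z_{0.05}) = 0.9, so δ = z_{0.05} + z_{0.10} = 1.645 + 1.282 = 2.926.
δ = d·√(n/2) ⇒ n = 2(δ/d)² = 2 × (2.926 / 0.28)² = 218.47.
Rounding up, n = 219 per group.

n = 219 per group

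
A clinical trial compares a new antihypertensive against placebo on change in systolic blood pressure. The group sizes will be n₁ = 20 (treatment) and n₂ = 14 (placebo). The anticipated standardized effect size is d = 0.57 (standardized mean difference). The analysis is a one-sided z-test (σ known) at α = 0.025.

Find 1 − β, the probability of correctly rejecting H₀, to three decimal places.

Power ≈ 0.373

Noncentrality parameter: δ = d / √(1/n₁ + 1/n₂) = 0.57 / √(1/20 + 1/14) = 1.6357
Critical value for a one-sided test at α = 0.025: z_α = 1.960.
Power = Φ(δ − 1.960) = Φ(-0.324) = 0.3729.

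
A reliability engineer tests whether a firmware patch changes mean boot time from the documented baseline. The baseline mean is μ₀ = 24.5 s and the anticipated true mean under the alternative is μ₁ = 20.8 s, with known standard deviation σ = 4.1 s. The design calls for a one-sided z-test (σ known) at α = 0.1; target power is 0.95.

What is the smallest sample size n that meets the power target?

n = 11

Standardized effect: d = |μ₁ − μ₀| / σ = |20.8 − 24.5| / 4.1 = 0.9024
For power 0.95 need Φ(δ − z_{0.1}) = 0.95, so δ = z_{0.1} + z_{0.05} = 1.282 + 1.645 = 2.926.
δ = d·√n ⇒ n = (δ/d)² = (2.926 / 0.9024)² = 10.52.
Round up to the next whole unit.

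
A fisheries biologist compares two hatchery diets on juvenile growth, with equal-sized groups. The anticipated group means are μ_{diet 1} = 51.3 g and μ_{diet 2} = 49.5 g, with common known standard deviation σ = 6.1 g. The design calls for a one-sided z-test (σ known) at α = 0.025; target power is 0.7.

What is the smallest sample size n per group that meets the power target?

Standardized effect: d = |μ_{diet 1} − μ_{diet 2}| / σ = |51.3 − 49.5| / 6.1 = 0.2951
For power 0.7 need Φ(δ − z_{0.025}) = 0.7, so δ = z_{0.025} + z_{0.30} = 1.960 + 0.524 = 2.484.
δ = d·√(n/2) ⇒ n = 2(δ/d)² = 2 × (2.484 / 0.2951)² = 141.77.
Round up to the next whole unit.

n = 142 per group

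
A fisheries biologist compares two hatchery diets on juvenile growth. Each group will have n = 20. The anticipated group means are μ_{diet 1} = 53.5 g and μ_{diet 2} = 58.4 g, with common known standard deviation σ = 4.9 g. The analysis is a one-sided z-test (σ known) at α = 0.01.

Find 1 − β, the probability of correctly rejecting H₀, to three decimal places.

Power ≈ 0.798

Standardized effect: d = |μ_{diet 1} − μ_{diet 2}| / σ = |53.5 − 58.4| / 4.9 = 1.0000
Noncentrality parameter: δ = d·√(n/2) = 1.0000 × √(20/2) = 3.1623
One-sided α = 0.01 → critical value z_{0.01} = 2.326.
Power = P(Z > 2.326 − δ) = Φ(0.836) = 0.7984.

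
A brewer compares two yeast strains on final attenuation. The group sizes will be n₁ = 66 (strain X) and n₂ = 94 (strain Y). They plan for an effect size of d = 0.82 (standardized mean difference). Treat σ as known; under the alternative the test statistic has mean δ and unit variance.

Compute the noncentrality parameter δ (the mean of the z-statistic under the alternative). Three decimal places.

δ = d / √(1/n₁ + 1/n₂) = 0.82 / √(1/66 + 1/94) = 5.1061

δ ≈ 5.106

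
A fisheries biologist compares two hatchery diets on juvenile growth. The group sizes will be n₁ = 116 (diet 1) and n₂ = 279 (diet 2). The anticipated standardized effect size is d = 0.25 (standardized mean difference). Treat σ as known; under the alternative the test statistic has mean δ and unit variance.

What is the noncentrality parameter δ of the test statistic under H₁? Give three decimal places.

The noncentrality parameter scales effect size by the design's sample-size factor: δ = d / √(1/n₁ + 1/n₂) = 0.25 / √(1/116 + 1/279) = 2.2629

δ ≈ 2.263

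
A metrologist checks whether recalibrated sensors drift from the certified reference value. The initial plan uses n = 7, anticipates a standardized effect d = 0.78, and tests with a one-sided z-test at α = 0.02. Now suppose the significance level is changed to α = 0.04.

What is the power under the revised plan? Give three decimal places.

δ = d·√n = 0.78 × √7 = 2.0637 (unchanged). New critical value: z_{0.04} = 1.751.
Revised power = Φ(δ − 1.751) = Φ(0.313) = 0.6229.

Power ≈ 0.623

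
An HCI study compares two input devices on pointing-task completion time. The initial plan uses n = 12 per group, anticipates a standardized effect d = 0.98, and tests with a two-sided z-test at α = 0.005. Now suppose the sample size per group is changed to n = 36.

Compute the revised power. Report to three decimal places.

Power ≈ 0.912

With n = 36 per group: δ = d·√(n/2) = 0.98 × √(36/2) = 4.1578. Critical value z_{0.0025} = 2.807.
Revised power = Φ(δ − 2.807) + Φ(−δ − 2.807) = Φ(1.351) + Φ(-6.965) = 0.9116 + 0.0000 = 0.9116.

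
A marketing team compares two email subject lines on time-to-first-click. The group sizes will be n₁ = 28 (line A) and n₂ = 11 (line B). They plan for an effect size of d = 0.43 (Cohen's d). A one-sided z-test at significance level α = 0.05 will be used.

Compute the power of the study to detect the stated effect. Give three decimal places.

Power ≈ 0.331

Noncentrality parameter: δ = d / √(1/n₁ + 1/n₂) = 0.43 / √(1/28 + 1/11) = 1.2084
One-sided α = 0.05 → critical value z_{0.05} = 1.645.
Power = Φ(δ − 1.645) = Φ(-0.436) = 0.3313.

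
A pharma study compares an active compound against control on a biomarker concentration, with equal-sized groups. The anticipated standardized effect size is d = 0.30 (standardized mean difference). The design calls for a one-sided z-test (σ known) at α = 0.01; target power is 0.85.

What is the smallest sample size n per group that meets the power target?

n = 252 per group

For power 0.85 need Φ(δ − z_{0.01}) = 0.85, so δ = z_{0.01} + z_{0.15} = 2.326 + 1.036 = 3.363.
δ = d·√(n/2) ⇒ n = 2(δ/d)² = 2 × (3.363 / 0.30)² = 251.30.
Round up to the next whole unit.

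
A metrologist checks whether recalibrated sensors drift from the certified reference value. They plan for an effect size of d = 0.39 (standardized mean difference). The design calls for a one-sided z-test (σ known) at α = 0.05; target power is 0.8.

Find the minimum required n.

n = 41

For power 0.8 need Φ(δ − z_{0.05}) = 0.8, so δ = z_{0.05} + z_{0.20} = 1.645 + 0.842 = 2.486.
δ = d·√n ⇒ n = (δ/d)² = (2.486 / 0.39)² = 40.65.
Rounding up, n = 41.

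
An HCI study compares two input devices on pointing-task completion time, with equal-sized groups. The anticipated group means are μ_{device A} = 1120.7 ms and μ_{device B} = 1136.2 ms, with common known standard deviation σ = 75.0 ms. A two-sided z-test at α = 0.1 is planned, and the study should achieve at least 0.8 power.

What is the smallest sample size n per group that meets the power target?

n = 290 per group

Standardized effect: d = |μ_{device A} − μ_{device B}| / σ = |1120.7 − 1136.2| / 75.0 = 0.2067
Set Φ(δ − 1.645) = 0.8; then δ − 1.645 = Φ⁻¹(0.8) = 0.842, giving δ = 2.486.
(The Φ(−δ − z_{α/2}) term is vanishingly small for δ > 0 and is dropped in the standard sample-size formula.)
δ = d·√(n/2) ⇒ n = 2(δ/d)² = 2 × (2.486 / 0.2067)² = 289.51.
Round up to the next whole unit.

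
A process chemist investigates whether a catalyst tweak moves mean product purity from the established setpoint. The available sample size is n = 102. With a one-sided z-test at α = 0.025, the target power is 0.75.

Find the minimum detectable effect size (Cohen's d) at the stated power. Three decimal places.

Need Φ(δ − 1.960) = 0.75, so δ = 1.960 + 0.674 = 2.634.
δ = d·√n ⇒ d = δ/√n = 2.634/√102 = 0.2608.

d ≈ 0.261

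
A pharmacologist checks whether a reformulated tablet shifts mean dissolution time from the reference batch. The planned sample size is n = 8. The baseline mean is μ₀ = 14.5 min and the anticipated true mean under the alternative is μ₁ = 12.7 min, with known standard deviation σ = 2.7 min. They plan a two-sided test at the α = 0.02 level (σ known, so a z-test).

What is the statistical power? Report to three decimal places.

Standardized effect: d = |μ₁ − μ₀| / σ = |12.7 − 14.5| / 2.7 = 0.6667
Noncentrality parameter: δ = d·√n = 0.6667 × √8 = 1.8856
Two-sided α = 0.02 → critical value z_{0.01} = 2.326.
Power = Φ(δ − 2.326) + Φ(−δ − 2.326) = Φ(-0.441) + Φ(-4.212) = 0.3297 + 0.0000 = 0.3297.

Power ≈ 0.330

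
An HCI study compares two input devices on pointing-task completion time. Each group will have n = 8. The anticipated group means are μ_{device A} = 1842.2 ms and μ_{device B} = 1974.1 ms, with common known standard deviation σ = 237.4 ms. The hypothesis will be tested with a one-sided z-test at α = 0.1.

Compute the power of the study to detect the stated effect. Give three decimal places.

Standardized effect: d = |μ_{device A} − μ_{device B}| / σ = |1842.2 − 1974.1| / 237.4 = 0.5556
Noncentrality parameter: δ = d·√(n/2) = 0.5556 × √(8/2) = 1.1112
Critical value for a one-sided test at α = 0.1: z_α = 1.282.
Power = P(Z > 1.282 − δ) = Φ(-0.170) = 0.4324.

Power ≈ 0.432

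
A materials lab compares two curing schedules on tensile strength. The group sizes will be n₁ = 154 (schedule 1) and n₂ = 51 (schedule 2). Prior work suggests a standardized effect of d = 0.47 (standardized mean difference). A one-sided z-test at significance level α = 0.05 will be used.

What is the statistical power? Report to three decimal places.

Power ≈ 0.897

Noncentrality parameter: δ = d / √(1/n₁ + 1/n₂) = 0.47 / √(1/154 + 1/51) = 2.9092
Critical value for a one-sided test at α = 0.05: z_α = 1.645.
Power = Φ(δ − 1.645) = Φ(1.264) = 0.8969.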